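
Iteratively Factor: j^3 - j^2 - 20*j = (j - 5)*(j^2 + 4*j) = (j - 5)*(j + 4)*(j)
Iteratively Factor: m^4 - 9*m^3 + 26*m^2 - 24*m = (m - 2)*(m^3 - 7*m^2 + 12*m) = m*(m - 2)*(m^2 - 7*m + 12) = m*(m - 4)*(m - 2)*(m - 3)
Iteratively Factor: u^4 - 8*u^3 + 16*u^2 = (u - 4)*(u^3 - 4*u^2) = u*(u - 4)*(u^2 - 4*u) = u*(u - 4)^2*(u)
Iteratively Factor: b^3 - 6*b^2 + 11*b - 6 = (b - 1)*(b^2 - 5*b + 6) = (b - 3)*(b - 1)*(b - 2)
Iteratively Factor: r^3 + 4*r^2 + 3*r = (r + 1)*(r^2 + 3*r) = r*(r + 1)*(r + 3)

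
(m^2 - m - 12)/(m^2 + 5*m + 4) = (m^2 - m - 12)/(m^2 + 5*m + 4)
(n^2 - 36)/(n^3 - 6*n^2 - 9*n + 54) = (n + 6)/(n^2 - 9)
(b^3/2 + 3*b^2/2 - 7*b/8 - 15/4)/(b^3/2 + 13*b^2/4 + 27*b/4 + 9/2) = (4*b^2 + 4*b - 15)/(2*(2*b^2 + 9*b + 9))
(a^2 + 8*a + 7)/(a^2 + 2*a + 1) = (a + 7)/(a + 1)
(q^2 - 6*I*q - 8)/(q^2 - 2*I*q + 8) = (q - 2*I)/(q + 2*I)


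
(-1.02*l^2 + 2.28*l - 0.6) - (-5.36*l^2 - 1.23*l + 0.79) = 4.34*l^2 + 3.51*l - 1.39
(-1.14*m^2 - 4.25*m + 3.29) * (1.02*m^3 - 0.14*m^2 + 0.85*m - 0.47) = -1.1628*m^5 - 4.1754*m^4 + 2.9818*m^3 - 3.5373*m^2 + 4.794*m - 1.5463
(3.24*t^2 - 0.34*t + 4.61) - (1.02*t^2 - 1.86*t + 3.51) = 2.22*t^2 + 1.52*t + 1.1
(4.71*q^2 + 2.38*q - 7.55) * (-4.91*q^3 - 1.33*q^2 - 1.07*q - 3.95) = -23.1261*q^5 - 17.9501*q^4 + 28.8654*q^3 - 11.1096*q^2 - 1.3225*q + 29.8225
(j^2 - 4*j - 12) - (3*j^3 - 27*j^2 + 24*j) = -3*j^3 + 28*j^2 - 28*j - 12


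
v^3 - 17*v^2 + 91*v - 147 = (v - 7)^2*(v - 3)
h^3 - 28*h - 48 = (h - 6)*(h + 2)*(h + 4)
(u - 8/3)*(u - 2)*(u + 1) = u^3 - 11*u^2/3 + 2*u/3 + 16/3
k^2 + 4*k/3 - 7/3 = (k - 1)*(k + 7/3)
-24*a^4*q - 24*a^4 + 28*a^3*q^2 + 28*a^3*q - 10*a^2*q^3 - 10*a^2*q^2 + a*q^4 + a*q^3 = (-6*a + q)*(-2*a + q)^2*(a*q + a)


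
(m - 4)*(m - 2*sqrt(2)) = m^2 - 4*m - 2*sqrt(2)*m + 8*sqrt(2)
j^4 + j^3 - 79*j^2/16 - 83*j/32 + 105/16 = (j - 3/2)*(j - 5/4)*(j + 7/4)*(j + 2)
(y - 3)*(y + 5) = y^2 + 2*y - 15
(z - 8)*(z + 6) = z^2 - 2*z - 48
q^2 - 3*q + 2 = (q - 2)*(q - 1)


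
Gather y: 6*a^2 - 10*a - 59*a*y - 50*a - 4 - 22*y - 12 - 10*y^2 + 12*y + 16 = 6*a^2 - 60*a - 10*y^2 + y*(-59*a - 10)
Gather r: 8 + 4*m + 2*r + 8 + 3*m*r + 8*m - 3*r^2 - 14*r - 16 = 12*m - 3*r^2 + r*(3*m - 12)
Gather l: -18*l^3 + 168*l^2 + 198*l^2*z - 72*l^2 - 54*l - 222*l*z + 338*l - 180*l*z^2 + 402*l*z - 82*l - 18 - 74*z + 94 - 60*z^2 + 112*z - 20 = -18*l^3 + l^2*(198*z + 96) + l*(-180*z^2 + 180*z + 202) - 60*z^2 + 38*z + 56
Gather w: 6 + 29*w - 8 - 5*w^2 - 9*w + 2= -5*w^2 + 20*w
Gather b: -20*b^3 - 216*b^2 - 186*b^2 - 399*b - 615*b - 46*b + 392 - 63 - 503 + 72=-20*b^3 - 402*b^2 - 1060*b - 102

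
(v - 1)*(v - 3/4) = v^2 - 7*v/4 + 3/4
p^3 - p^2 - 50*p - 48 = (p - 8)*(p + 1)*(p + 6)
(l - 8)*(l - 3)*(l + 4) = l^3 - 7*l^2 - 20*l + 96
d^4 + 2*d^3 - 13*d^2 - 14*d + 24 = (d - 3)*(d - 1)*(d + 2)*(d + 4)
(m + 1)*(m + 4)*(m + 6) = m^3 + 11*m^2 + 34*m + 24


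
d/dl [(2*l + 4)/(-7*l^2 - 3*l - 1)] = 2*(7*l^2 + 28*l + 5)/(49*l^4 + 42*l^3 + 23*l^2 + 6*l + 1)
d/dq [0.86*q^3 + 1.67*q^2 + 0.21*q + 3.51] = 2.58*q^2 + 3.34*q + 0.21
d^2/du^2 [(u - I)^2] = 2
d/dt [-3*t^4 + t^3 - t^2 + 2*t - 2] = -12*t^3 + 3*t^2 - 2*t + 2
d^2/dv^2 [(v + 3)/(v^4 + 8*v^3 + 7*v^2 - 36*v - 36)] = 2*(6*v^4 + 40*v^3 + 51*v^2 - 84*v + 124)/(v^9 + 15*v^8 + 51*v^7 - 151*v^6 - 768*v^5 + 636*v^4 + 2800*v^3 - 144*v^2 - 3456*v - 1728)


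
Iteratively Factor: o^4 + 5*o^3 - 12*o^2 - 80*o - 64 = (o + 1)*(o^3 + 4*o^2 - 16*o - 64) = (o + 1)*(o + 4)*(o^2 - 16) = (o - 4)*(o + 1)*(o + 4)*(o + 4)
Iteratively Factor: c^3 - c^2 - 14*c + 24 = (c + 4)*(c^2 - 5*c + 6) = (c - 3)*(c + 4)*(c - 2)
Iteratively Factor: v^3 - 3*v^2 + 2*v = (v)*(v^2 - 3*v + 2) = v*(v - 1)*(v - 2)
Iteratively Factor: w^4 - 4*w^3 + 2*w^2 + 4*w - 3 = (w + 1)*(w^3 - 5*w^2 + 7*w - 3) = (w - 1)*(w + 1)*(w^2 - 4*w + 3) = (w - 1)^2*(w + 1)*(w - 3)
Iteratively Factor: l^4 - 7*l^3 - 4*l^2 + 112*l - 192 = (l + 4)*(l^3 - 11*l^2 + 40*l - 48) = (l - 4)*(l + 4)*(l^2 - 7*l + 12) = (l - 4)^2*(l + 4)*(l - 3)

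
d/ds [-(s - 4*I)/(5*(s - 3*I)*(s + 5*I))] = (s^2 - 8*I*s - 7)/(5*(s^4 + 4*I*s^3 + 26*s^2 + 60*I*s + 225))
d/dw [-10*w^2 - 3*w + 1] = -20*w - 3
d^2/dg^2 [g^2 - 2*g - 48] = 2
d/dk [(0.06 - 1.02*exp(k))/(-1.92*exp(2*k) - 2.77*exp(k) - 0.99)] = (-1.9584*exp(2*k) + 0.2304*exp(k) + 1.176)*exp(k)/(3.6864*exp(4*k) + 10.6368*exp(3*k) + 11.4745*exp(2*k) + 5.4846*exp(k) + 0.9801)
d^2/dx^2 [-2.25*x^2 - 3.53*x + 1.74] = -4.50000000000000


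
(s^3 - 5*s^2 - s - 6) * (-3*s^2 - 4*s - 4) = -3*s^5 + 11*s^4 + 19*s^3 + 42*s^2 + 28*s + 24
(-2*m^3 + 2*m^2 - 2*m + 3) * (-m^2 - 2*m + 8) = 2*m^5 + 2*m^4 - 18*m^3 + 17*m^2 - 22*m + 24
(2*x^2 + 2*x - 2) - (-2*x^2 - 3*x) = 4*x^2 + 5*x - 2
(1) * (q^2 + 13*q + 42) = q^2 + 13*q + 42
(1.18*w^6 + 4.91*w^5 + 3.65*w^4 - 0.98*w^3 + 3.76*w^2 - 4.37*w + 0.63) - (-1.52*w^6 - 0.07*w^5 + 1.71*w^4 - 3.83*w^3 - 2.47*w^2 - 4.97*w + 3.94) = 2.7*w^6 + 4.98*w^5 + 1.94*w^4 + 2.85*w^3 + 6.23*w^2 + 0.6*w - 3.31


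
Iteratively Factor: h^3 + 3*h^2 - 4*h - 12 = (h + 3)*(h^2 - 4) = (h - 2)*(h + 3)*(h + 2)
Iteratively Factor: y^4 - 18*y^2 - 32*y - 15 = (y + 3)*(y^3 - 3*y^2 - 9*y - 5) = (y + 1)*(y + 3)*(y^2 - 4*y - 5) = (y + 1)^2*(y + 3)*(y - 5)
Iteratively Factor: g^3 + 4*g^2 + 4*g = (g + 2)*(g^2 + 2*g) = (g + 2)^2*(g)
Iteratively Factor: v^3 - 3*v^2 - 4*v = (v - 4)*(v^2 + v) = v*(v - 4)*(v + 1)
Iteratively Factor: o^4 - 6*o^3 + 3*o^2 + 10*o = (o - 5)*(o^3 - o^2 - 2*o) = o*(o - 5)*(o^2 - o - 2) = o*(o - 5)*(o - 2)*(o + 1)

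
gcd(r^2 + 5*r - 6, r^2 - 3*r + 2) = r - 1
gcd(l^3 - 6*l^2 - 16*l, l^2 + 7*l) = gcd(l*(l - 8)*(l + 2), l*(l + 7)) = l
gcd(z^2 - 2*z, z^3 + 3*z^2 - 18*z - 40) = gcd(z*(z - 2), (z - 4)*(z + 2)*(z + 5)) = 1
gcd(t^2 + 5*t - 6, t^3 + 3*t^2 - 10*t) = 1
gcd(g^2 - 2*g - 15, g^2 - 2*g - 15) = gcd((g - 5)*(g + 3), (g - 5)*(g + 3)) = g^2 - 2*g - 15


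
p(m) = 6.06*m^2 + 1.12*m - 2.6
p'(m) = 12.12*m + 1.12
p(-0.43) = -1.96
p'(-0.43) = -4.09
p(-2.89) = 44.78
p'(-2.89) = -33.91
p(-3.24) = 57.39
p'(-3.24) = -38.15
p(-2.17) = 23.51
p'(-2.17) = -25.18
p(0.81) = 2.28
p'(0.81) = 10.94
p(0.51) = -0.45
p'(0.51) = 7.30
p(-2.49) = 32.18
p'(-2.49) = -29.06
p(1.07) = 5.54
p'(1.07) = 14.09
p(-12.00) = 856.60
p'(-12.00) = -144.32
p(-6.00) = 208.84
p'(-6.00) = -71.60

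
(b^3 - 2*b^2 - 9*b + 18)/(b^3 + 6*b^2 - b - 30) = (b - 3)/(b + 5)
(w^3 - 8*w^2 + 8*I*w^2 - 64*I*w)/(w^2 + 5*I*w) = (w^2 + 8*w*(-1 + I) - 64*I)/(w + 5*I)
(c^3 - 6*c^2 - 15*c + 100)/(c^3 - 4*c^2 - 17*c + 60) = (c - 5)/(c - 3)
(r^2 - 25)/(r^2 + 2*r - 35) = (r + 5)/(r + 7)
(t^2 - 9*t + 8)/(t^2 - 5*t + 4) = (t - 8)/(t - 4)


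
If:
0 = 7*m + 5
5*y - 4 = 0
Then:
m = -5/7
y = 4/5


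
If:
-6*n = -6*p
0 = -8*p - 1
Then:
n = -1/8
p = -1/8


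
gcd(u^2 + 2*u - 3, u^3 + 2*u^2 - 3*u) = u^2 + 2*u - 3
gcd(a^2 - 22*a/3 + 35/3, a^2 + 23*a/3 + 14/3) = 1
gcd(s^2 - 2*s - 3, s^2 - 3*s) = s - 3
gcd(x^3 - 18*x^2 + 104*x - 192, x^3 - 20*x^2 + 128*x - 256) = x^2 - 12*x + 32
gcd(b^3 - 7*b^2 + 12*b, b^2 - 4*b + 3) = b - 3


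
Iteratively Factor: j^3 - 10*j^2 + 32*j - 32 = (j - 4)*(j^2 - 6*j + 8) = (j - 4)^2*(j - 2)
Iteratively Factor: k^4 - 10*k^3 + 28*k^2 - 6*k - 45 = (k + 1)*(k^3 - 11*k^2 + 39*k - 45) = (k - 3)*(k + 1)*(k^2 - 8*k + 15) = (k - 5)*(k - 3)*(k + 1)*(k - 3)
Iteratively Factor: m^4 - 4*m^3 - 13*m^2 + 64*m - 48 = (m + 4)*(m^3 - 8*m^2 + 19*m - 12) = (m - 4)*(m + 4)*(m^2 - 4*m + 3) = (m - 4)*(m - 3)*(m + 4)*(m - 1)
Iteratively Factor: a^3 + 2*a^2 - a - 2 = (a + 1)*(a^2 + a - 2) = (a + 1)*(a + 2)*(a - 1)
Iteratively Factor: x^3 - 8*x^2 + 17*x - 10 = (x - 5)*(x^2 - 3*x + 2) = (x - 5)*(x - 2)*(x - 1)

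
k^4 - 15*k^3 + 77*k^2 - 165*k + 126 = (k - 7)*(k - 3)^2*(k - 2)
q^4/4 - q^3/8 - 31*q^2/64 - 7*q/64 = q*(q/4 + 1/4)*(q - 7/4)*(q + 1/4)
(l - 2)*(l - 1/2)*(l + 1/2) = l^3 - 2*l^2 - l/4 + 1/2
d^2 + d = d*(d + 1)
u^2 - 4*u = u*(u - 4)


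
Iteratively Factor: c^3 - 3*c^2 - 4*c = (c - 4)*(c^2 + c) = c*(c - 4)*(c + 1)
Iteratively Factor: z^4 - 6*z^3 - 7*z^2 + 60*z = (z + 3)*(z^3 - 9*z^2 + 20*z) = z*(z + 3)*(z^2 - 9*z + 20) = z*(z - 5)*(z + 3)*(z - 4)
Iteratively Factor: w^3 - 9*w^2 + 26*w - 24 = (w - 2)*(w^2 - 7*w + 12) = (w - 3)*(w - 2)*(w - 4)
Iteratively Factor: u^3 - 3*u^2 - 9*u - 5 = (u + 1)*(u^2 - 4*u - 5) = (u + 1)^2*(u - 5)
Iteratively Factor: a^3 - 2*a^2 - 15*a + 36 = (a - 3)*(a^2 + a - 12) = (a - 3)^2*(a + 4)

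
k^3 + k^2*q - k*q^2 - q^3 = (k - q)*(k + q)^2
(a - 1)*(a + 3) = a^2 + 2*a - 3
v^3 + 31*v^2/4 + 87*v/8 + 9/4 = (v + 1/4)*(v + 3/2)*(v + 6)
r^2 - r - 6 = (r - 3)*(r + 2)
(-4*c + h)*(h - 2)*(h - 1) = -4*c*h^2 + 12*c*h - 8*c + h^3 - 3*h^2 + 2*h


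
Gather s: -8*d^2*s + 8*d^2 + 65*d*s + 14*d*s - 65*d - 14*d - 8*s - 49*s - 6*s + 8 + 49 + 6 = 8*d^2 - 79*d + s*(-8*d^2 + 79*d - 63) + 63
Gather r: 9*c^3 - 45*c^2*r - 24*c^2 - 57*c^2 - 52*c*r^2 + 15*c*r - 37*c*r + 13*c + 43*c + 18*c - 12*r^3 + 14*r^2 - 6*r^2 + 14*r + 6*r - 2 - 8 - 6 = 9*c^3 - 81*c^2 + 74*c - 12*r^3 + r^2*(8 - 52*c) + r*(-45*c^2 - 22*c + 20) - 16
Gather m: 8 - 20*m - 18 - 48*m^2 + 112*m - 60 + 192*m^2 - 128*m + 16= 144*m^2 - 36*m - 54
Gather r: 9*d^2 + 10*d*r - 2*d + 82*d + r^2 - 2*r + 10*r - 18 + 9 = 9*d^2 + 80*d + r^2 + r*(10*d + 8) - 9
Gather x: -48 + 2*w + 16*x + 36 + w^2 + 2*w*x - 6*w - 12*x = w^2 - 4*w + x*(2*w + 4) - 12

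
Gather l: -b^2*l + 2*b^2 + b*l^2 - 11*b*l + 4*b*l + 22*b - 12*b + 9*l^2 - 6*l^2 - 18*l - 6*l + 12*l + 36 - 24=2*b^2 + 10*b + l^2*(b + 3) + l*(-b^2 - 7*b - 12) + 12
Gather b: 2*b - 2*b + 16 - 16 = 0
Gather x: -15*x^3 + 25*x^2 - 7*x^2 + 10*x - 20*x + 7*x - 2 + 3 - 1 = -15*x^3 + 18*x^2 - 3*x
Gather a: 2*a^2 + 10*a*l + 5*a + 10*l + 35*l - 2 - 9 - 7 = 2*a^2 + a*(10*l + 5) + 45*l - 18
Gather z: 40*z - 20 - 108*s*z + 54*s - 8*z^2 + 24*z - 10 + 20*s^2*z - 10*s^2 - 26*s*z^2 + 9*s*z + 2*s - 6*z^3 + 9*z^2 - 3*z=-10*s^2 + 56*s - 6*z^3 + z^2*(1 - 26*s) + z*(20*s^2 - 99*s + 61) - 30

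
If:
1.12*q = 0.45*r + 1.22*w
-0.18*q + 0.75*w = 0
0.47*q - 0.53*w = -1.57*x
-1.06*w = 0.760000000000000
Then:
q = -2.99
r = -5.49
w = -0.72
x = 0.65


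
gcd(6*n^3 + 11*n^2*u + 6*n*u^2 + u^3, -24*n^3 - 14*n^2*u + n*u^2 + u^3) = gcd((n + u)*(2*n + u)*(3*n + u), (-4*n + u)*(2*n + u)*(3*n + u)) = 6*n^2 + 5*n*u + u^2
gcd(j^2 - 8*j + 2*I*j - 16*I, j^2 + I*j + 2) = j + 2*I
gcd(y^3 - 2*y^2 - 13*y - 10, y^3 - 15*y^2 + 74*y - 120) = y - 5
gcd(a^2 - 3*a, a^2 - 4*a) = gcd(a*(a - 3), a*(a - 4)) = a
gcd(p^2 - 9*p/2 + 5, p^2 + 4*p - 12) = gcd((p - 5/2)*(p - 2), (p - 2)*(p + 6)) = p - 2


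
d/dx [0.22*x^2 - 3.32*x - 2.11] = 0.44*x - 3.32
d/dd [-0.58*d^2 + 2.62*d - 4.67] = 2.62 - 1.16*d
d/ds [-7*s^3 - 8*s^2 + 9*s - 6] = -21*s^2 - 16*s + 9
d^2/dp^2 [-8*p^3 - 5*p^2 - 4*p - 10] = -48*p - 10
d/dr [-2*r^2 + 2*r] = 2 - 4*r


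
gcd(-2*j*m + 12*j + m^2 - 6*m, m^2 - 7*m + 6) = m - 6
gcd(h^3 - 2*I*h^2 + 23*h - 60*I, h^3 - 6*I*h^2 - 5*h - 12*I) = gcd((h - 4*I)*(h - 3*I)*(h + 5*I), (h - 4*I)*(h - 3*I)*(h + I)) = h^2 - 7*I*h - 12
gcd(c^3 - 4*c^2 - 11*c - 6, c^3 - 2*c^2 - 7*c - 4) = c^2 + 2*c + 1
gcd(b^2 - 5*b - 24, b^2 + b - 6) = b + 3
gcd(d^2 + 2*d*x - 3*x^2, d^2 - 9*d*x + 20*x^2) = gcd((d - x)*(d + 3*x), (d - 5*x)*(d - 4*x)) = 1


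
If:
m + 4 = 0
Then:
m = -4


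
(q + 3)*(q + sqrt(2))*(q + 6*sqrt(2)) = q^3 + 3*q^2 + 7*sqrt(2)*q^2 + 12*q + 21*sqrt(2)*q + 36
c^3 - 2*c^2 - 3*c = c*(c - 3)*(c + 1)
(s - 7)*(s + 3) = s^2 - 4*s - 21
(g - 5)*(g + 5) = g^2 - 25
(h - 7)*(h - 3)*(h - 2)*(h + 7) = h^4 - 5*h^3 - 43*h^2 + 245*h - 294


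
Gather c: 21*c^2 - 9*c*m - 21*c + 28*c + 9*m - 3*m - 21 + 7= 21*c^2 + c*(7 - 9*m) + 6*m - 14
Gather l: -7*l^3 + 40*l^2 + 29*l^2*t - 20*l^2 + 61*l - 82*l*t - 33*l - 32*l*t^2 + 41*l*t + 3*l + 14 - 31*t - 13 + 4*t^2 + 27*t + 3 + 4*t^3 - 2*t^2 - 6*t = -7*l^3 + l^2*(29*t + 20) + l*(-32*t^2 - 41*t + 31) + 4*t^3 + 2*t^2 - 10*t + 4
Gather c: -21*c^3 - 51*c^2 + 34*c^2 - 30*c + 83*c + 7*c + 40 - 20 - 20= -21*c^3 - 17*c^2 + 60*c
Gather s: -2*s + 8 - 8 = -2*s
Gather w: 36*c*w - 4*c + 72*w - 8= -4*c + w*(36*c + 72) - 8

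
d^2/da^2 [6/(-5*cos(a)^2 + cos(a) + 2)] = 6*(-100*sin(a)^4 + 91*sin(a)^2 - 67*cos(a)/4 + 15*cos(3*a)/4 + 31)/(5*sin(a)^2 + cos(a) - 3)^3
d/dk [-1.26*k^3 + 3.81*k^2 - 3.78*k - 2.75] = -3.78*k^2 + 7.62*k - 3.78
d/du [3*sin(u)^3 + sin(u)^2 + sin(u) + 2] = (9*sin(u)^2 + 2*sin(u) + 1)*cos(u)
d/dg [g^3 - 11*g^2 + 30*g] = 3*g^2 - 22*g + 30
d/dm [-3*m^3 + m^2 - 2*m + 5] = -9*m^2 + 2*m - 2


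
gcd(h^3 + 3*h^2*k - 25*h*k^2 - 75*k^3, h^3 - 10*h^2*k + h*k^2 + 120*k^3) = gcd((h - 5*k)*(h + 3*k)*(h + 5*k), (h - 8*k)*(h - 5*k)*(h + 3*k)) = h^2 - 2*h*k - 15*k^2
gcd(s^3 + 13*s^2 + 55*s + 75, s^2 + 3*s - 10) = s + 5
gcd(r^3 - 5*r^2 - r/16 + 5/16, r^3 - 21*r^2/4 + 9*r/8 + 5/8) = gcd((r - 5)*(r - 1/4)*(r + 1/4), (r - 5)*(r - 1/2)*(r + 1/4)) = r^2 - 19*r/4 - 5/4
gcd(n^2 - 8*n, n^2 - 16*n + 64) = n - 8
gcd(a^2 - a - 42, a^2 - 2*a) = 1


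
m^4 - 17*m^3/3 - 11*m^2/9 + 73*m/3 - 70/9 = (m - 5)*(m - 7/3)*(m - 1/3)*(m + 2)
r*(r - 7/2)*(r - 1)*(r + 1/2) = r^4 - 4*r^3 + 5*r^2/4 + 7*r/4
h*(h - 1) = h^2 - h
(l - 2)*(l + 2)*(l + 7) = l^3 + 7*l^2 - 4*l - 28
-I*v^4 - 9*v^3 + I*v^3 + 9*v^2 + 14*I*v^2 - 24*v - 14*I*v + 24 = (v - 6*I)*(v - 4*I)*(v + I)*(-I*v + I)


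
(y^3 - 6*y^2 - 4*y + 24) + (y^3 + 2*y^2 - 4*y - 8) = 2*y^3 - 4*y^2 - 8*y + 16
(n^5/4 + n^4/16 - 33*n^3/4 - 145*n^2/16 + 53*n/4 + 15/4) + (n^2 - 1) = n^5/4 + n^4/16 - 33*n^3/4 - 129*n^2/16 + 53*n/4 + 11/4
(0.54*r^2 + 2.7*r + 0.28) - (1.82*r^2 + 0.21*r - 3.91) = -1.28*r^2 + 2.49*r + 4.19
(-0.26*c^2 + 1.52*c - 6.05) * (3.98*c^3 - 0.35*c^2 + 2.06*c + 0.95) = -1.0348*c^5 + 6.1406*c^4 - 25.1466*c^3 + 5.0017*c^2 - 11.019*c - 5.7475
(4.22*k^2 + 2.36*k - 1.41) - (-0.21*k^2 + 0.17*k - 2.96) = 4.43*k^2 + 2.19*k + 1.55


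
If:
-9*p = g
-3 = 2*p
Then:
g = 27/2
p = -3/2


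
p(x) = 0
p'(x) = 0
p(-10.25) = 0.00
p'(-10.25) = 0.00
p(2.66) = 0.00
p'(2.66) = 0.00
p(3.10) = 0.00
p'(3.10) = 0.00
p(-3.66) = 0.00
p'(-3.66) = 0.00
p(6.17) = 0.00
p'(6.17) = 0.00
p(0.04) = 0.00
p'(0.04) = 0.00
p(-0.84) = 0.00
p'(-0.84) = 0.00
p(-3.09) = 0.00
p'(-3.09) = 0.00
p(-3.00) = 0.00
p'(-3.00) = 0.00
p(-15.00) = 0.00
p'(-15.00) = 0.00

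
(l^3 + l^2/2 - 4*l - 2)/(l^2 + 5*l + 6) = (l^2 - 3*l/2 - 1)/(l + 3)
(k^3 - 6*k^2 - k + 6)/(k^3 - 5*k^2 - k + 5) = (k - 6)/(k - 5)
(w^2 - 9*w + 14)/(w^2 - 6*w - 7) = (w - 2)/(w + 1)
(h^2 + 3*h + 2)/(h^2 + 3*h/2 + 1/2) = 2*(h + 2)/(2*h + 1)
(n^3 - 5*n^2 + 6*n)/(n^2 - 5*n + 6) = n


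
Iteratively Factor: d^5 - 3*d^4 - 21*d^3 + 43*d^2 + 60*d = (d - 5)*(d^4 + 2*d^3 - 11*d^2 - 12*d) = (d - 5)*(d + 4)*(d^3 - 2*d^2 - 3*d) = d*(d - 5)*(d + 4)*(d^2 - 2*d - 3) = d*(d - 5)*(d - 3)*(d + 4)*(d + 1)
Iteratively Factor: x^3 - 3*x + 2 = (x + 2)*(x^2 - 2*x + 1) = (x - 1)*(x + 2)*(x - 1)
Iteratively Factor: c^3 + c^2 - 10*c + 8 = (c - 1)*(c^2 + 2*c - 8) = (c - 2)*(c - 1)*(c + 4)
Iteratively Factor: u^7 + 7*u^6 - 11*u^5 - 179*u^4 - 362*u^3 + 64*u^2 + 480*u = (u - 1)*(u^6 + 8*u^5 - 3*u^4 - 182*u^3 - 544*u^2 - 480*u) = (u - 1)*(u + 4)*(u^5 + 4*u^4 - 19*u^3 - 106*u^2 - 120*u) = (u - 1)*(u + 3)*(u + 4)*(u^4 + u^3 - 22*u^2 - 40*u) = (u - 1)*(u + 3)*(u + 4)^2*(u^3 - 3*u^2 - 10*u) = u*(u - 1)*(u + 3)*(u + 4)^2*(u^2 - 3*u - 10) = u*(u - 1)*(u + 2)*(u + 3)*(u + 4)^2*(u - 5)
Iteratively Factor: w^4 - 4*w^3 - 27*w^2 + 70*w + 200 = (w - 5)*(w^3 + w^2 - 22*w - 40) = (w - 5)*(w + 4)*(w^2 - 3*w - 10) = (w - 5)^2*(w + 4)*(w + 2)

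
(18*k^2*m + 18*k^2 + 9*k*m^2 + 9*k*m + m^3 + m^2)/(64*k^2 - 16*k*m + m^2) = (18*k^2*m + 18*k^2 + 9*k*m^2 + 9*k*m + m^3 + m^2)/(64*k^2 - 16*k*m + m^2)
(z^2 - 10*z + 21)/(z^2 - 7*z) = (z - 3)/z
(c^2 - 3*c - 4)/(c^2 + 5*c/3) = 3*(c^2 - 3*c - 4)/(c*(3*c + 5))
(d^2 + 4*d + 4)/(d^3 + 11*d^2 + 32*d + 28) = 1/(d + 7)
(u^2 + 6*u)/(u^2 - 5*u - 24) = u*(u + 6)/(u^2 - 5*u - 24)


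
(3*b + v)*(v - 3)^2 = 3*b*v^2 - 18*b*v + 27*b + v^3 - 6*v^2 + 9*v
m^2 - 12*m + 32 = (m - 8)*(m - 4)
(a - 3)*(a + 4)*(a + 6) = a^3 + 7*a^2 - 6*a - 72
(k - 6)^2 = k^2 - 12*k + 36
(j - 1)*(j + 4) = j^2 + 3*j - 4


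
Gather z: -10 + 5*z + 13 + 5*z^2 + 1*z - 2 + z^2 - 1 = 6*z^2 + 6*z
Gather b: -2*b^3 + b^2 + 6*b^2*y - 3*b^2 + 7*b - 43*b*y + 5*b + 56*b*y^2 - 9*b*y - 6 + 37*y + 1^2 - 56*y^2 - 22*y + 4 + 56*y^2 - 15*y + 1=-2*b^3 + b^2*(6*y - 2) + b*(56*y^2 - 52*y + 12)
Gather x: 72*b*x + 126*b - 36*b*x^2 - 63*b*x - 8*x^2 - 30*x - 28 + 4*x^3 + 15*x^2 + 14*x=126*b + 4*x^3 + x^2*(7 - 36*b) + x*(9*b - 16) - 28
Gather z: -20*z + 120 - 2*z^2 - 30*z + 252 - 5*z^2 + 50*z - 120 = 252 - 7*z^2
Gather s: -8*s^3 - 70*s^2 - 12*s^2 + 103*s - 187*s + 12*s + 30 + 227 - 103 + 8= -8*s^3 - 82*s^2 - 72*s + 162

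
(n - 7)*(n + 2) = n^2 - 5*n - 14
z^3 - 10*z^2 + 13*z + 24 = (z - 8)*(z - 3)*(z + 1)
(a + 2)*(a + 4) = a^2 + 6*a + 8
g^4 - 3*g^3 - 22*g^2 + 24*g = g*(g - 6)*(g - 1)*(g + 4)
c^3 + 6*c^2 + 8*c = c*(c + 2)*(c + 4)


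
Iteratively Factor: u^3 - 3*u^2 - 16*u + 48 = (u - 3)*(u^2 - 16) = (u - 4)*(u - 3)*(u + 4)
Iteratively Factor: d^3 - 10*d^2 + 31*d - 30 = (d - 5)*(d^2 - 5*d + 6) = (d - 5)*(d - 3)*(d - 2)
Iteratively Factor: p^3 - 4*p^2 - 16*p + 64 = (p + 4)*(p^2 - 8*p + 16) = (p - 4)*(p + 4)*(p - 4)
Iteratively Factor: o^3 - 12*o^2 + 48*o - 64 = (o - 4)*(o^2 - 8*o + 16) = (o - 4)^2*(o - 4)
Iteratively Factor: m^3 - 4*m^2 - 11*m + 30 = (m - 5)*(m^2 + m - 6) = (m - 5)*(m - 2)*(m + 3)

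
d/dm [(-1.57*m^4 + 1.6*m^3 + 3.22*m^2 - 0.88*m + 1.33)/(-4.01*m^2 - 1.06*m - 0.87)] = (12.5914*m^5 - 1.4234*m^4 + 2.0716*m^3 - 11.118*m^2 + 5.0638*m + 2.1754)/(16.0801*m^4 + 8.5012*m^3 + 8.101*m^2 + 1.8444*m + 0.7569)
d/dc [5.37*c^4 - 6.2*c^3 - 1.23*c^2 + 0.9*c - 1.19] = 21.48*c^3 - 18.6*c^2 - 2.46*c + 0.9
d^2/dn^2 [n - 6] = 0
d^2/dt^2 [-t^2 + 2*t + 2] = -2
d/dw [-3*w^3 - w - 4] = -9*w^2 - 1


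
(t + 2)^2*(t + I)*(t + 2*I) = t^4 + 4*t^3 + 3*I*t^3 + 2*t^2 + 12*I*t^2 - 8*t + 12*I*t - 8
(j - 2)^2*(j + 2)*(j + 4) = j^4 + 2*j^3 - 12*j^2 - 8*j + 32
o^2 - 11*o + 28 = (o - 7)*(o - 4)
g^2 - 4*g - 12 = (g - 6)*(g + 2)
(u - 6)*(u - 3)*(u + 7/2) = u^3 - 11*u^2/2 - 27*u/2 + 63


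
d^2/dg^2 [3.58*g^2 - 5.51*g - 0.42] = 7.16000000000000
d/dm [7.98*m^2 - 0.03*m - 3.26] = 15.96*m - 0.03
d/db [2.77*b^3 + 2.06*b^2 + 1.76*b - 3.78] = 8.31*b^2 + 4.12*b + 1.76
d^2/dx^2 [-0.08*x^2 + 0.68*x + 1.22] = -0.160000000000000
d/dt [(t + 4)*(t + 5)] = 2*t + 9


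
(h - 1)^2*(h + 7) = h^3 + 5*h^2 - 13*h + 7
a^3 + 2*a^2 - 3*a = a*(a - 1)*(a + 3)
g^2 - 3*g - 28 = (g - 7)*(g + 4)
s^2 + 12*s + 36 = (s + 6)^2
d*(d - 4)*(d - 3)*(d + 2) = d^4 - 5*d^3 - 2*d^2 + 24*d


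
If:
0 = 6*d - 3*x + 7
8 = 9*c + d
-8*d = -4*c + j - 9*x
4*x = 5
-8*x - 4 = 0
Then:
No Solution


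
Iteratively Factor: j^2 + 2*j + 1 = (j + 1)*(j + 1)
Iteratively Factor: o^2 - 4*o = (o - 4)*(o)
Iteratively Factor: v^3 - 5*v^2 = (v)*(v^2 - 5*v) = v*(v - 5)*(v)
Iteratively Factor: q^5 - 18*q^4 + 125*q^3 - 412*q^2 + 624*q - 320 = (q - 4)*(q^4 - 14*q^3 + 69*q^2 - 136*q + 80) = (q - 4)^2*(q^3 - 10*q^2 + 29*q - 20) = (q - 4)^2*(q - 1)*(q^2 - 9*q + 20) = (q - 4)^3*(q - 1)*(q - 5)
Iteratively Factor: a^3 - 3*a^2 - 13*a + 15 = (a - 5)*(a^2 + 2*a - 3) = (a - 5)*(a - 1)*(a + 3)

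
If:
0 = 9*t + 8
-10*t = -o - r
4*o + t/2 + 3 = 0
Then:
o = -23/36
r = -33/4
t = -8/9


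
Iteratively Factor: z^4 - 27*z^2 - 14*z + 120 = (z - 5)*(z^3 + 5*z^2 - 2*z - 24) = (z - 5)*(z + 4)*(z^2 + z - 6) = (z - 5)*(z - 2)*(z + 4)*(z + 3)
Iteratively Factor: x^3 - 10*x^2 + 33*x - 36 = (x - 3)*(x^2 - 7*x + 12) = (x - 3)^2*(x - 4)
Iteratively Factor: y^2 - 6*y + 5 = (y - 1)*(y - 5)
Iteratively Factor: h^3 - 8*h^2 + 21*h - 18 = (h - 3)*(h^2 - 5*h + 6) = (h - 3)^2*(h - 2)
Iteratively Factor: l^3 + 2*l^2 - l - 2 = (l - 1)*(l^2 + 3*l + 2) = (l - 1)*(l + 1)*(l + 2)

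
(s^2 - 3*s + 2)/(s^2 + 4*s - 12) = (s - 1)/(s + 6)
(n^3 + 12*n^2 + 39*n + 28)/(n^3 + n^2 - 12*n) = (n^2 + 8*n + 7)/(n*(n - 3))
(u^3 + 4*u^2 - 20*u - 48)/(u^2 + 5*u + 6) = (u^2 + 2*u - 24)/(u + 3)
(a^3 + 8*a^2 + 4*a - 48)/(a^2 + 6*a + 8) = (a^2 + 4*a - 12)/(a + 2)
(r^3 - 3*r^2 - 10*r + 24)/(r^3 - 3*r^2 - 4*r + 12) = (r^2 - r - 12)/(r^2 - r - 6)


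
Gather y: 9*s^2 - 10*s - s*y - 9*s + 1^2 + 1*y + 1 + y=9*s^2 - 19*s + y*(2 - s) + 2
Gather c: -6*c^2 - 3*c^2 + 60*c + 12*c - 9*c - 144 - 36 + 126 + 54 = -9*c^2 + 63*c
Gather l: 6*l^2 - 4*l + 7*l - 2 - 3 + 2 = 6*l^2 + 3*l - 3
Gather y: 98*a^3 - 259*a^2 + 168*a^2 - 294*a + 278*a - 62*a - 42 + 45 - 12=98*a^3 - 91*a^2 - 78*a - 9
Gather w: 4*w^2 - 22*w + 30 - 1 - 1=4*w^2 - 22*w + 28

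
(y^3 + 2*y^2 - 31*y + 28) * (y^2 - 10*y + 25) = y^5 - 8*y^4 - 26*y^3 + 388*y^2 - 1055*y + 700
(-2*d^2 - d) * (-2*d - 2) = 4*d^3 + 6*d^2 + 2*d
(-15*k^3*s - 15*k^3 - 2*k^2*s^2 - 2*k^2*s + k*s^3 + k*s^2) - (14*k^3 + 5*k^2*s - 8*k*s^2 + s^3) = -15*k^3*s - 29*k^3 - 2*k^2*s^2 - 7*k^2*s + k*s^3 + 9*k*s^2 - s^3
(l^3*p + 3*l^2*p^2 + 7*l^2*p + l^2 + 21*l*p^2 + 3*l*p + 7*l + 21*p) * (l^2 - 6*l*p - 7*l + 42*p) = l^5*p - 3*l^4*p^2 + l^4 - 18*l^3*p^3 - 52*l^3*p + 129*l^2*p^2 - 49*l^2 + 882*l*p^3 + 147*l*p + 882*p^2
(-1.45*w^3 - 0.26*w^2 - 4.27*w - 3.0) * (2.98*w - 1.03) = -4.321*w^4 + 0.7187*w^3 - 12.4568*w^2 - 4.5419*w + 3.09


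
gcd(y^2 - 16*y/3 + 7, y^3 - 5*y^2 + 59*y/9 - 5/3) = y - 3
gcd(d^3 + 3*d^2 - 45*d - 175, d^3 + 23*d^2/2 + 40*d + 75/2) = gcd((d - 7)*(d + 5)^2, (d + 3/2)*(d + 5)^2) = d^2 + 10*d + 25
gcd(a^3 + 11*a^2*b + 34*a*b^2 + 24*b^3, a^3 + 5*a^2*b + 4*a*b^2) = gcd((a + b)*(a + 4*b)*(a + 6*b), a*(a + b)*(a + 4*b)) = a^2 + 5*a*b + 4*b^2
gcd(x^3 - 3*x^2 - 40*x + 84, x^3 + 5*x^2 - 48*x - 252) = x^2 - x - 42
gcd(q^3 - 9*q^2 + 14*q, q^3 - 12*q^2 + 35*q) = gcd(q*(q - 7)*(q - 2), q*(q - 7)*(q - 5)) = q^2 - 7*q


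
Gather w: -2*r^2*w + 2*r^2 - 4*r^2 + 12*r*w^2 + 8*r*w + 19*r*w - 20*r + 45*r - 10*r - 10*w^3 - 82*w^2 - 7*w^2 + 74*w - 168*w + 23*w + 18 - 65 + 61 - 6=-2*r^2 + 15*r - 10*w^3 + w^2*(12*r - 89) + w*(-2*r^2 + 27*r - 71) + 8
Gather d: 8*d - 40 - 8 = 8*d - 48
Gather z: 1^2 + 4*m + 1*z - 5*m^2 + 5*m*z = -5*m^2 + 4*m + z*(5*m + 1) + 1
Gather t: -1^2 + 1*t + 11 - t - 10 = 0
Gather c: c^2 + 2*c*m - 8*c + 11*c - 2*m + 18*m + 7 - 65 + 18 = c^2 + c*(2*m + 3) + 16*m - 40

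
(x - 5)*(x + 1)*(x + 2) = x^3 - 2*x^2 - 13*x - 10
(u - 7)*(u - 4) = u^2 - 11*u + 28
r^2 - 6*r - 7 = (r - 7)*(r + 1)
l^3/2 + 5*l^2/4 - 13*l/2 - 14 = (l/2 + 1)*(l - 7/2)*(l + 4)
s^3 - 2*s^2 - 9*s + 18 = (s - 3)*(s - 2)*(s + 3)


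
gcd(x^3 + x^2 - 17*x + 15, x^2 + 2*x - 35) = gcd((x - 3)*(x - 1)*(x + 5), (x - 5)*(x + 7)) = 1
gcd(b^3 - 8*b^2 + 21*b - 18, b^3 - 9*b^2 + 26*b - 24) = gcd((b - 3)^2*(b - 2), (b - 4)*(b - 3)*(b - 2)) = b^2 - 5*b + 6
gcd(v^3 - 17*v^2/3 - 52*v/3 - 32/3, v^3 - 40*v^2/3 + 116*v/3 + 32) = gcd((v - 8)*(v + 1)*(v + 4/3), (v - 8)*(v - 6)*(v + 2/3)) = v - 8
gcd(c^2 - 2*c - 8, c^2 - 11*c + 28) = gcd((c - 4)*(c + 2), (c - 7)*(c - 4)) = c - 4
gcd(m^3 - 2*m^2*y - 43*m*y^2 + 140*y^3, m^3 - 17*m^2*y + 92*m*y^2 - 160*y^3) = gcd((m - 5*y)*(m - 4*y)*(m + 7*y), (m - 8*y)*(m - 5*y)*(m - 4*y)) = m^2 - 9*m*y + 20*y^2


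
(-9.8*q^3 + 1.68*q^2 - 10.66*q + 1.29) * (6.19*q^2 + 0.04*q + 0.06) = -60.662*q^5 + 10.0072*q^4 - 66.5062*q^3 + 7.6595*q^2 - 0.588*q + 0.0774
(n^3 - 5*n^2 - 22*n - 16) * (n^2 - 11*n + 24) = n^5 - 16*n^4 + 57*n^3 + 106*n^2 - 352*n - 384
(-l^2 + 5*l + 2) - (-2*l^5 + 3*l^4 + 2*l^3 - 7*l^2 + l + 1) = 2*l^5 - 3*l^4 - 2*l^3 + 6*l^2 + 4*l + 1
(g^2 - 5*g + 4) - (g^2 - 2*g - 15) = 19 - 3*g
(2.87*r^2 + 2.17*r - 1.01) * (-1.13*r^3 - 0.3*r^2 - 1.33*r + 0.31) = -3.2431*r^5 - 3.3131*r^4 - 3.3268*r^3 - 1.6934*r^2 + 2.016*r - 0.3131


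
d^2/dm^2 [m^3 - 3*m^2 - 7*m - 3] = 6*m - 6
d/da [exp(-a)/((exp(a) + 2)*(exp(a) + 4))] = (-3*exp(2*a) - 12*exp(a) - 8)*exp(-a)/(exp(4*a) + 12*exp(3*a) + 52*exp(2*a) + 96*exp(a) + 64)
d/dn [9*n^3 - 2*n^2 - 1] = n*(27*n - 4)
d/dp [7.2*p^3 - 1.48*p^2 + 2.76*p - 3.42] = 21.6*p^2 - 2.96*p + 2.76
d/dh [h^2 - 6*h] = 2*h - 6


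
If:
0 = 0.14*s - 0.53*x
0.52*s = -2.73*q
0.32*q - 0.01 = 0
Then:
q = 0.03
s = -0.16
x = -0.04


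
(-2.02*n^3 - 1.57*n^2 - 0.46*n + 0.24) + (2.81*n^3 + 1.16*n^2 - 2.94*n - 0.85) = 0.79*n^3 - 0.41*n^2 - 3.4*n - 0.61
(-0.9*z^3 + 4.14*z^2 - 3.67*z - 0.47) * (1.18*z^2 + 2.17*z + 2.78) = -1.062*z^5 + 2.9322*z^4 + 2.1512*z^3 + 2.9907*z^2 - 11.2225*z - 1.3066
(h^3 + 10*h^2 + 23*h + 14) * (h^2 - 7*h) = h^5 + 3*h^4 - 47*h^3 - 147*h^2 - 98*h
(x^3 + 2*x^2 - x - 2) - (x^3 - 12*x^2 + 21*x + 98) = 14*x^2 - 22*x - 100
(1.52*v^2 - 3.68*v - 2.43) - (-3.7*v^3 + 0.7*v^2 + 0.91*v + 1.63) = 3.7*v^3 + 0.82*v^2 - 4.59*v - 4.06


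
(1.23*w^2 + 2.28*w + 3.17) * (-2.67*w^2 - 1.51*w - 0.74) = -3.2841*w^4 - 7.9449*w^3 - 12.8169*w^2 - 6.4739*w - 2.3458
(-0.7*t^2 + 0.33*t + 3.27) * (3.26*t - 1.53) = -2.282*t^3 + 2.1468*t^2 + 10.1553*t - 5.0031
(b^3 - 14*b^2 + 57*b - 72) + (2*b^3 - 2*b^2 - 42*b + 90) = 3*b^3 - 16*b^2 + 15*b + 18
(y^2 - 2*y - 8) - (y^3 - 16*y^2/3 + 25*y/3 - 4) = -y^3 + 19*y^2/3 - 31*y/3 - 4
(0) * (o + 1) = 0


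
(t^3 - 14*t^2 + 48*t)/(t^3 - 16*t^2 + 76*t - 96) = t/(t - 2)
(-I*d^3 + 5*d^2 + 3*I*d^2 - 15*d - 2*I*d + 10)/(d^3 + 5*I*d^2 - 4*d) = (-I*d^3 + d^2*(5 + 3*I) - d*(15 + 2*I) + 10)/(d*(d^2 + 5*I*d - 4))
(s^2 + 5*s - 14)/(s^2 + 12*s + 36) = (s^2 + 5*s - 14)/(s^2 + 12*s + 36)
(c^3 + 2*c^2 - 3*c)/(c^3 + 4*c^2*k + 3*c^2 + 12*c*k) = (c - 1)/(c + 4*k)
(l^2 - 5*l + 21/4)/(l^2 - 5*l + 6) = (l^2 - 5*l + 21/4)/(l^2 - 5*l + 6)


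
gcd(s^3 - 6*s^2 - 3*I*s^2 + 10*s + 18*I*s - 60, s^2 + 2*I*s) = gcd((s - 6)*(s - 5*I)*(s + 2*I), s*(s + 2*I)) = s + 2*I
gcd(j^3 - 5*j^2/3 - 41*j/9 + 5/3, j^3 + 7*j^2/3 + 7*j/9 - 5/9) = j^2 + 4*j/3 - 5/9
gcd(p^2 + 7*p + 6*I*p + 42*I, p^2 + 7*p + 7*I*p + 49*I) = p + 7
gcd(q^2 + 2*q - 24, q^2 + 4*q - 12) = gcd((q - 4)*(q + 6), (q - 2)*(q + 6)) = q + 6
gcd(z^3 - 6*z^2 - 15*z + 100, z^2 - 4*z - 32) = z + 4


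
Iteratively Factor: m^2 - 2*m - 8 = (m - 4)*(m + 2)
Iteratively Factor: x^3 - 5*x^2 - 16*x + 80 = (x + 4)*(x^2 - 9*x + 20) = (x - 4)*(x + 4)*(x - 5)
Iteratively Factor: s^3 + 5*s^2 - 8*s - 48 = (s + 4)*(s^2 + s - 12) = (s + 4)^2*(s - 3)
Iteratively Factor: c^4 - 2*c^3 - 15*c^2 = (c)*(c^3 - 2*c^2 - 15*c) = c^2*(c^2 - 2*c - 15) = c^2*(c - 5)*(c + 3)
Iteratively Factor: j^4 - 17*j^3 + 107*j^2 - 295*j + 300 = (j - 4)*(j^3 - 13*j^2 + 55*j - 75) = (j - 5)*(j - 4)*(j^2 - 8*j + 15) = (j - 5)^2*(j - 4)*(j - 3)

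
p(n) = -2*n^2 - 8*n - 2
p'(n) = -4*n - 8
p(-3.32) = 2.52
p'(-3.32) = 5.28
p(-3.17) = 3.26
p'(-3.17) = 4.68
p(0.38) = -5.33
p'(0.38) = -9.52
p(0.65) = -8.04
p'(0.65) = -10.60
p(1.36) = -16.58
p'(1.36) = -13.44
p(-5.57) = -19.49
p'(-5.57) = 14.28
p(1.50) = -18.50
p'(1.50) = -14.00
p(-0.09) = -1.30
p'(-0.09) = -7.64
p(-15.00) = -332.00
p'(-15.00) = 52.00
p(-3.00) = 4.00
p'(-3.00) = 4.00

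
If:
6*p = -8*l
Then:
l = -3*p/4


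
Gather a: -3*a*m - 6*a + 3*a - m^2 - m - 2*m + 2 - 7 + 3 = a*(-3*m - 3) - m^2 - 3*m - 2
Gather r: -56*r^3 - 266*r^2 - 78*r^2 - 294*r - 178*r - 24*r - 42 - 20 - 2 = -56*r^3 - 344*r^2 - 496*r - 64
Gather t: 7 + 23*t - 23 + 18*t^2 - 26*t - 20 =18*t^2 - 3*t - 36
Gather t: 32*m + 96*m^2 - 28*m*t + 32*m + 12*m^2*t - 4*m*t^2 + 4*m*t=96*m^2 - 4*m*t^2 + 64*m + t*(12*m^2 - 24*m)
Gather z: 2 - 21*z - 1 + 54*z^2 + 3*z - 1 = 54*z^2 - 18*z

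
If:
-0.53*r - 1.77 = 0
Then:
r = -3.34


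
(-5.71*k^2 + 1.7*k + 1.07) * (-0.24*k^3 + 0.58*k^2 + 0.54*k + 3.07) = 1.3704*k^5 - 3.7198*k^4 - 2.3542*k^3 - 15.9911*k^2 + 5.7968*k + 3.2849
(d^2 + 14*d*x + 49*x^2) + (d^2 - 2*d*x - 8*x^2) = 2*d^2 + 12*d*x + 41*x^2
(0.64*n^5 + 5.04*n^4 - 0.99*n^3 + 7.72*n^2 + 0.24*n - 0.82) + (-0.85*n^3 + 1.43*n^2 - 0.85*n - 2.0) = 0.64*n^5 + 5.04*n^4 - 1.84*n^3 + 9.15*n^2 - 0.61*n - 2.82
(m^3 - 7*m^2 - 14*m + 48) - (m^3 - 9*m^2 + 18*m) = 2*m^2 - 32*m + 48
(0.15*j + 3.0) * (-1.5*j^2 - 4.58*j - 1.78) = -0.225*j^3 - 5.187*j^2 - 14.007*j - 5.34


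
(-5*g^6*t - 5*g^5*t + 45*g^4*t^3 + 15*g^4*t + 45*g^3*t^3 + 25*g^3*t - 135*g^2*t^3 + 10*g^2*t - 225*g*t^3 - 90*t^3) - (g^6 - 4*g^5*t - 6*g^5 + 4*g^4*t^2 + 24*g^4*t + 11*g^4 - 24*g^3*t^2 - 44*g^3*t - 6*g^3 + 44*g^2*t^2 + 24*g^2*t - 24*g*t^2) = -5*g^6*t - g^6 - g^5*t + 6*g^5 + 45*g^4*t^3 - 4*g^4*t^2 - 9*g^4*t - 11*g^4 + 45*g^3*t^3 + 24*g^3*t^2 + 69*g^3*t + 6*g^3 - 135*g^2*t^3 - 44*g^2*t^2 - 14*g^2*t - 225*g*t^3 + 24*g*t^2 - 90*t^3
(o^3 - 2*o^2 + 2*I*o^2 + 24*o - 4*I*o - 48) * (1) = o^3 - 2*o^2 + 2*I*o^2 + 24*o - 4*I*o - 48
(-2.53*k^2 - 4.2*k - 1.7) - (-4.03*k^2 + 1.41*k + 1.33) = 1.5*k^2 - 5.61*k - 3.03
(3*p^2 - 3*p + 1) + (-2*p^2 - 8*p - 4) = p^2 - 11*p - 3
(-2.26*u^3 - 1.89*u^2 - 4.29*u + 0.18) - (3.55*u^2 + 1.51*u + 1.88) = -2.26*u^3 - 5.44*u^2 - 5.8*u - 1.7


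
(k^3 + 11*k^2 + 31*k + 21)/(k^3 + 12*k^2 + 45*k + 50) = (k^3 + 11*k^2 + 31*k + 21)/(k^3 + 12*k^2 + 45*k + 50)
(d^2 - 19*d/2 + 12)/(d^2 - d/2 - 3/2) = (d - 8)/(d + 1)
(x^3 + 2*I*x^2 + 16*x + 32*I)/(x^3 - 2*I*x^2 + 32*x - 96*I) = (x^2 + 6*I*x - 8)/(x^2 + 2*I*x + 24)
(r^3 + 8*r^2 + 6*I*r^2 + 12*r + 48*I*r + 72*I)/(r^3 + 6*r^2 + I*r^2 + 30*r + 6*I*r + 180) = (r + 2)/(r - 5*I)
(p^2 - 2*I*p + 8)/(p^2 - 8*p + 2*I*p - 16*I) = (p - 4*I)/(p - 8)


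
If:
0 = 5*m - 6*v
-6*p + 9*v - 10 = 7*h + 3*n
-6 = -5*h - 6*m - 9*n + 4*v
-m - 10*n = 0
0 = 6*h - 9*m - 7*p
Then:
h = 15838/20795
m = 5160/4159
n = -516/4159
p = -19596/20795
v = 4300/4159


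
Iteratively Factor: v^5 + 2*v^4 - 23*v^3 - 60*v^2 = (v - 5)*(v^4 + 7*v^3 + 12*v^2) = v*(v - 5)*(v^3 + 7*v^2 + 12*v) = v*(v - 5)*(v + 3)*(v^2 + 4*v) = v^2*(v - 5)*(v + 3)*(v + 4)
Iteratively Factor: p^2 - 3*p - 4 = (p + 1)*(p - 4)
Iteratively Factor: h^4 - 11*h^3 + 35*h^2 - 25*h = (h)*(h^3 - 11*h^2 + 35*h - 25) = h*(h - 1)*(h^2 - 10*h + 25) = h*(h - 5)*(h - 1)*(h - 5)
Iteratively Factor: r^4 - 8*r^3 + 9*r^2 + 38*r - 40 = (r + 2)*(r^3 - 10*r^2 + 29*r - 20) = (r - 4)*(r + 2)*(r^2 - 6*r + 5) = (r - 5)*(r - 4)*(r + 2)*(r - 1)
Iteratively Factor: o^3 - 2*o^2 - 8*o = (o + 2)*(o^2 - 4*o) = o*(o + 2)*(o - 4)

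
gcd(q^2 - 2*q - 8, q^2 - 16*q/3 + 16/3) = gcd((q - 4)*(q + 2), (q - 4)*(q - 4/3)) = q - 4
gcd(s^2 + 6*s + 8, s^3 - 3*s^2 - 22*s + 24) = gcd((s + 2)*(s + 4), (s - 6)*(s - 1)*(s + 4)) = s + 4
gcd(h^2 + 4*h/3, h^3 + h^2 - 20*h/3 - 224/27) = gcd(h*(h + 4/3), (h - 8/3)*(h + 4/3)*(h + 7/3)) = h + 4/3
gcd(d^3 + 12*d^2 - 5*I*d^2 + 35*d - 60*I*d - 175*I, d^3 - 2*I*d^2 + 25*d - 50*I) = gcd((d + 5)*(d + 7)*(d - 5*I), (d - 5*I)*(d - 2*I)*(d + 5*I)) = d - 5*I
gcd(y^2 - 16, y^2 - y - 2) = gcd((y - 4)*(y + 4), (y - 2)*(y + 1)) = 1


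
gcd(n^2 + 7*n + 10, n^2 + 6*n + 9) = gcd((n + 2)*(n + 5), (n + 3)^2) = 1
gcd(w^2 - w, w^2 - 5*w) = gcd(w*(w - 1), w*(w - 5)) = w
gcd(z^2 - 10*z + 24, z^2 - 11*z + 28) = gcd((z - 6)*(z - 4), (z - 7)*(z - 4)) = z - 4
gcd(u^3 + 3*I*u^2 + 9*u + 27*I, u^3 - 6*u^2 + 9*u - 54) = u^2 + 9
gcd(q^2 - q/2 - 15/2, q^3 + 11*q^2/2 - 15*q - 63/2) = q - 3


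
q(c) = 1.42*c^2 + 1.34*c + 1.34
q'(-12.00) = -32.74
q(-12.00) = 189.74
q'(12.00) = 35.42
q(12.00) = 221.90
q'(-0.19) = 0.80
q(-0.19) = 1.14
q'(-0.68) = -0.59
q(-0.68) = 1.09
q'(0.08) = 1.57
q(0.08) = 1.46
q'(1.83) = 6.54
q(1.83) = 8.55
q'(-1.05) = -1.64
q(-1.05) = 1.50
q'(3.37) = 10.91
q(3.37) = 21.98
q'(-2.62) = -6.10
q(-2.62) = 7.58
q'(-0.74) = -0.76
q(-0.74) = 1.13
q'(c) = 2.84*c + 1.34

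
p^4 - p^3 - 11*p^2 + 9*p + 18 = (p - 3)*(p - 2)*(p + 1)*(p + 3)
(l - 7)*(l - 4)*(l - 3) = l^3 - 14*l^2 + 61*l - 84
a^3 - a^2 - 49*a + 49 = (a - 7)*(a - 1)*(a + 7)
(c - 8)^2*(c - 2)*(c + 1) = c^4 - 17*c^3 + 78*c^2 - 32*c - 128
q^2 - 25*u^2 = (q - 5*u)*(q + 5*u)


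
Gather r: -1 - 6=-7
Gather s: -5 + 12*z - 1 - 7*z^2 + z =-7*z^2 + 13*z - 6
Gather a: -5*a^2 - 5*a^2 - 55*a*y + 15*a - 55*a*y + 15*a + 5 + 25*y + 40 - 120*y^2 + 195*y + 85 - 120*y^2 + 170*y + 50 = -10*a^2 + a*(30 - 110*y) - 240*y^2 + 390*y + 180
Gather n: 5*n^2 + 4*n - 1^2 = 5*n^2 + 4*n - 1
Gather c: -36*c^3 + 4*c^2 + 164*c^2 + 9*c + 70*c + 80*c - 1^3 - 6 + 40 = -36*c^3 + 168*c^2 + 159*c + 33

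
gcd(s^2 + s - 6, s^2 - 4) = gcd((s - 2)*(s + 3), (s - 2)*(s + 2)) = s - 2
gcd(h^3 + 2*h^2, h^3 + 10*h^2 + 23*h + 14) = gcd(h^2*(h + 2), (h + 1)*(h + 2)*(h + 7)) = h + 2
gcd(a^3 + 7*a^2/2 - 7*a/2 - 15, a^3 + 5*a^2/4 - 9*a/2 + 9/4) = a + 3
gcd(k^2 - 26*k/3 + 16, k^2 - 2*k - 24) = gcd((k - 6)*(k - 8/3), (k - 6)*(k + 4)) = k - 6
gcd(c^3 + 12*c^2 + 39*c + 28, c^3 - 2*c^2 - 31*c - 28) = c^2 + 5*c + 4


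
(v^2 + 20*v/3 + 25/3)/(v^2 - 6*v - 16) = (3*v^2 + 20*v + 25)/(3*(v^2 - 6*v - 16))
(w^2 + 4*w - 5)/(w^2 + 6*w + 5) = (w - 1)/(w + 1)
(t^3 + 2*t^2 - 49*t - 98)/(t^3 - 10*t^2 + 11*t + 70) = (t + 7)/(t - 5)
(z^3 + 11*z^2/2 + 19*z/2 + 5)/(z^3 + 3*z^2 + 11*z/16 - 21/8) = 8*(2*z^2 + 7*z + 5)/(16*z^2 + 16*z - 21)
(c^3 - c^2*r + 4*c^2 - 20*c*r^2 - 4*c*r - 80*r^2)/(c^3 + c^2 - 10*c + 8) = (c^2 - c*r - 20*r^2)/(c^2 - 3*c + 2)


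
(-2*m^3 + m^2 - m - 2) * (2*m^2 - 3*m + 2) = -4*m^5 + 8*m^4 - 9*m^3 + m^2 + 4*m - 4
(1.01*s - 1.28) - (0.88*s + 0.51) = 0.13*s - 1.79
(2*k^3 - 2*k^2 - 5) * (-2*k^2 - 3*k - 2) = -4*k^5 - 2*k^4 + 2*k^3 + 14*k^2 + 15*k + 10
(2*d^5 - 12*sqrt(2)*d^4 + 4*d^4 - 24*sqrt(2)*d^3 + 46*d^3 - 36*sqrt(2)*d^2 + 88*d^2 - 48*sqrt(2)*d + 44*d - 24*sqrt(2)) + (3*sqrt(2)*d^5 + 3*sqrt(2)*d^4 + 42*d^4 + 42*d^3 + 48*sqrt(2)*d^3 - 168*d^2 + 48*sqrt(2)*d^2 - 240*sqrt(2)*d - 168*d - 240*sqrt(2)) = 2*d^5 + 3*sqrt(2)*d^5 - 9*sqrt(2)*d^4 + 46*d^4 + 24*sqrt(2)*d^3 + 88*d^3 - 80*d^2 + 12*sqrt(2)*d^2 - 288*sqrt(2)*d - 124*d - 264*sqrt(2)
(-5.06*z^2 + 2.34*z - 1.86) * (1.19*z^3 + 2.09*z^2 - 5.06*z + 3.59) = -6.0214*z^5 - 7.7908*z^4 + 28.2808*z^3 - 33.8932*z^2 + 17.8122*z - 6.6774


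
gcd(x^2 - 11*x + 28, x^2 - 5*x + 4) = x - 4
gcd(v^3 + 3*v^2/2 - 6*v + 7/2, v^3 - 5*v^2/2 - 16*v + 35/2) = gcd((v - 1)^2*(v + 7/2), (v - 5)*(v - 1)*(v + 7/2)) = v^2 + 5*v/2 - 7/2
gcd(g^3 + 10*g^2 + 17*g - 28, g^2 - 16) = g + 4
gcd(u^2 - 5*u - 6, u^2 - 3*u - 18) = u - 6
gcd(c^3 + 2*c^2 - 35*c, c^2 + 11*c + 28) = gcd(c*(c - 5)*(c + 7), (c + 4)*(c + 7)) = c + 7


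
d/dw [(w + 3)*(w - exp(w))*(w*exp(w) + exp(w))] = ((1 - exp(w))*(w + 1)*(w + 3) + (w + 1)*(w - exp(w)) + (w + 2)*(w + 3)*(w - exp(w)))*exp(w)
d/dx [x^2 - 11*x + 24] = 2*x - 11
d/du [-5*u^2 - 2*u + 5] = -10*u - 2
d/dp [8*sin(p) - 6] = 8*cos(p)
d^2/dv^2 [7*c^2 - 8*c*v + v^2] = 2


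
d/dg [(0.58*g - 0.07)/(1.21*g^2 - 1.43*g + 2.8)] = (-0.7018*g^2 + 0.1694*g + 1.5239)/(1.4641*g^4 - 3.4606*g^3 + 8.8209*g^2 - 8.008*g + 7.84)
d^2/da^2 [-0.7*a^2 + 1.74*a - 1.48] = -1.40000000000000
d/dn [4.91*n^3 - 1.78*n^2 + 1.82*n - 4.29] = 14.73*n^2 - 3.56*n + 1.82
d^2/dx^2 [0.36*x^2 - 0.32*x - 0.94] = 0.720000000000000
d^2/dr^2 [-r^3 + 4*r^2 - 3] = 8 - 6*r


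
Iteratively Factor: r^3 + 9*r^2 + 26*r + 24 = (r + 2)*(r^2 + 7*r + 12) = (r + 2)*(r + 4)*(r + 3)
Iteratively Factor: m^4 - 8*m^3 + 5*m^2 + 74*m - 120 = (m - 2)*(m^3 - 6*m^2 - 7*m + 60) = (m - 2)*(m + 3)*(m^2 - 9*m + 20) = (m - 5)*(m - 2)*(m + 3)*(m - 4)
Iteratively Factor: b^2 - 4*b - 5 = (b - 5)*(b + 1)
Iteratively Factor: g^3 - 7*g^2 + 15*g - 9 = (g - 3)*(g^2 - 4*g + 3) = (g - 3)^2*(g - 1)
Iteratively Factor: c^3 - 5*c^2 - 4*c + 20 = (c - 2)*(c^2 - 3*c - 10) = (c - 2)*(c + 2)*(c - 5)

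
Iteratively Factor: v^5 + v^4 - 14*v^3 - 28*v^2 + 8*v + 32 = (v - 4)*(v^4 + 5*v^3 + 6*v^2 - 4*v - 8) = (v - 4)*(v + 2)*(v^3 + 3*v^2 - 4) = (v - 4)*(v + 2)^2*(v^2 + v - 2) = (v - 4)*(v - 1)*(v + 2)^2*(v + 2)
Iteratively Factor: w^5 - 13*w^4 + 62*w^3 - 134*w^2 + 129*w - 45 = (w - 3)*(w^4 - 10*w^3 + 32*w^2 - 38*w + 15) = (w - 3)^2*(w^3 - 7*w^2 + 11*w - 5) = (w - 5)*(w - 3)^2*(w^2 - 2*w + 1) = (w - 5)*(w - 3)^2*(w - 1)*(w - 1)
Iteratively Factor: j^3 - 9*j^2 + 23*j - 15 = (j - 5)*(j^2 - 4*j + 3) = (j - 5)*(j - 1)*(j - 3)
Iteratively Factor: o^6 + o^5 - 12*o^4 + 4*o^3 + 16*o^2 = (o - 2)*(o^5 + 3*o^4 - 6*o^3 - 8*o^2) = (o - 2)*(o + 4)*(o^4 - o^3 - 2*o^2) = o*(o - 2)*(o + 4)*(o^3 - o^2 - 2*o) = o^2*(o - 2)*(o + 4)*(o^2 - o - 2) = o^2*(o - 2)^2*(o + 4)*(o + 1)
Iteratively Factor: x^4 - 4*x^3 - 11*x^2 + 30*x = (x - 2)*(x^3 - 2*x^2 - 15*x) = x*(x - 2)*(x^2 - 2*x - 15) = x*(x - 2)*(x + 3)*(x - 5)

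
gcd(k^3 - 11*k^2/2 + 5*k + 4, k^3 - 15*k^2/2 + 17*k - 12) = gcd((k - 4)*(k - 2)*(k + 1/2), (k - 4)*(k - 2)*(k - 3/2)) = k^2 - 6*k + 8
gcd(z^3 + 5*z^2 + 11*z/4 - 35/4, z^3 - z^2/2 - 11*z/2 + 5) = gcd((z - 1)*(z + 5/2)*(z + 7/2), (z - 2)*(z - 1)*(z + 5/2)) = z^2 + 3*z/2 - 5/2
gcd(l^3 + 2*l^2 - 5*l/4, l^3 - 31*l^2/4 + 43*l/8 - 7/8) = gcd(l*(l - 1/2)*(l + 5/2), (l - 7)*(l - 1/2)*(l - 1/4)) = l - 1/2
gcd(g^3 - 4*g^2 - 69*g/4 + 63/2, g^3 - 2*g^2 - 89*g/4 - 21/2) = g^2 - 5*g/2 - 21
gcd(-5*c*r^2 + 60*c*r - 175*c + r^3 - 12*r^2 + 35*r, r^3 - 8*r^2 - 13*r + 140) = r^2 - 12*r + 35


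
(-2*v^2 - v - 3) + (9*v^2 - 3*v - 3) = 7*v^2 - 4*v - 6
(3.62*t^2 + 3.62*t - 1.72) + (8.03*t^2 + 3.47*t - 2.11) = 11.65*t^2 + 7.09*t - 3.83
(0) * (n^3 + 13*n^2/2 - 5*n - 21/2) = 0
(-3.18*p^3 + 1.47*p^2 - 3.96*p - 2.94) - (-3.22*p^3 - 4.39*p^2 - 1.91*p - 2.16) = 0.04*p^3 + 5.86*p^2 - 2.05*p - 0.78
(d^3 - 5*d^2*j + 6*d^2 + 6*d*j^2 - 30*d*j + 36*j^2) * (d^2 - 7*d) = d^5 - 5*d^4*j - d^4 + 6*d^3*j^2 + 5*d^3*j - 42*d^3 - 6*d^2*j^2 + 210*d^2*j - 252*d*j^2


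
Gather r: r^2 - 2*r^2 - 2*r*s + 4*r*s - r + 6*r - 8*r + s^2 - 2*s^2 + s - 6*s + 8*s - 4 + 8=-r^2 + r*(2*s - 3) - s^2 + 3*s + 4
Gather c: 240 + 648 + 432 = 1320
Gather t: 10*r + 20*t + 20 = 10*r + 20*t + 20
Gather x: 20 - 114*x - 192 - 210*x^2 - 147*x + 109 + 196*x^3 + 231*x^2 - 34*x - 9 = 196*x^3 + 21*x^2 - 295*x - 72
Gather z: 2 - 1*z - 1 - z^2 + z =1 - z^2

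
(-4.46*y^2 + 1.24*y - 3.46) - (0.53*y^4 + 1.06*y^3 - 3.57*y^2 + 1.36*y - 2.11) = -0.53*y^4 - 1.06*y^3 - 0.89*y^2 - 0.12*y - 1.35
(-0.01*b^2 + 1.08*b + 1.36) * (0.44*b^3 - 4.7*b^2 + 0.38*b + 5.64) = -0.0044*b^5 + 0.5222*b^4 - 4.4814*b^3 - 6.038*b^2 + 6.608*b + 7.6704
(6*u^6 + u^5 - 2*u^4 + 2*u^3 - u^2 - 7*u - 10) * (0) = 0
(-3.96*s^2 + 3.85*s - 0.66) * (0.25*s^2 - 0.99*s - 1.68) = -0.99*s^4 + 4.8829*s^3 + 2.6763*s^2 - 5.8146*s + 1.1088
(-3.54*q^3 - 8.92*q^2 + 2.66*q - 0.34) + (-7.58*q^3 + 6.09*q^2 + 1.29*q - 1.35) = -11.12*q^3 - 2.83*q^2 + 3.95*q - 1.69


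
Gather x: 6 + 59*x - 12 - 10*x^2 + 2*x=-10*x^2 + 61*x - 6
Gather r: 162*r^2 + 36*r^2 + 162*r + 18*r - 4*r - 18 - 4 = 198*r^2 + 176*r - 22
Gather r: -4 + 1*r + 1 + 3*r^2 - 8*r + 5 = 3*r^2 - 7*r + 2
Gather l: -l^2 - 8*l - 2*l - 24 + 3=-l^2 - 10*l - 21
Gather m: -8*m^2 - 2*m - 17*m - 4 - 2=-8*m^2 - 19*m - 6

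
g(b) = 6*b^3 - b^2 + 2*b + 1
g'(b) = 18*b^2 - 2*b + 2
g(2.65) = 110.94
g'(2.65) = 123.10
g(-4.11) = -440.67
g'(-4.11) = 314.28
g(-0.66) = -2.48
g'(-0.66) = 11.16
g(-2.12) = -64.90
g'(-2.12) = 87.14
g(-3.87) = -369.48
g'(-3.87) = 279.32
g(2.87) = 140.34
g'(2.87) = 144.52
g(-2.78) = -141.20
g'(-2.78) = 146.67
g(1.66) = 29.01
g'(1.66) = 48.28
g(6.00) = 1273.00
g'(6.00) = 638.00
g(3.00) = 160.00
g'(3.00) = 158.00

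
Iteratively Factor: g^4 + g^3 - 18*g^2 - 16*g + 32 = (g + 4)*(g^3 - 3*g^2 - 6*g + 8) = (g - 1)*(g + 4)*(g^2 - 2*g - 8) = (g - 4)*(g - 1)*(g + 4)*(g + 2)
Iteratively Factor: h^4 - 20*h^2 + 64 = (h + 4)*(h^3 - 4*h^2 - 4*h + 16) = (h - 4)*(h + 4)*(h^2 - 4) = (h - 4)*(h - 2)*(h + 4)*(h + 2)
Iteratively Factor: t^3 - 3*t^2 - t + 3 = (t + 1)*(t^2 - 4*t + 3) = (t - 1)*(t + 1)*(t - 3)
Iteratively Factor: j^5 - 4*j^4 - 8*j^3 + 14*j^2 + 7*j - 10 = (j - 5)*(j^4 + j^3 - 3*j^2 - j + 2) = (j - 5)*(j + 2)*(j^3 - j^2 - j + 1) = (j - 5)*(j + 1)*(j + 2)*(j^2 - 2*j + 1) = (j - 5)*(j - 1)*(j + 1)*(j + 2)*(j - 1)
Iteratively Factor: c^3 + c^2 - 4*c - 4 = (c + 1)*(c^2 - 4) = (c + 1)*(c + 2)*(c - 2)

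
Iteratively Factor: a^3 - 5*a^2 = (a)*(a^2 - 5*a) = a*(a - 5)*(a)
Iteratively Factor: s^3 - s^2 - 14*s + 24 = (s + 4)*(s^2 - 5*s + 6) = (s - 2)*(s + 4)*(s - 3)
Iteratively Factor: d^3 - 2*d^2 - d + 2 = (d - 2)*(d^2 - 1) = (d - 2)*(d + 1)*(d - 1)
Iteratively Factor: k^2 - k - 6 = (k - 3)*(k + 2)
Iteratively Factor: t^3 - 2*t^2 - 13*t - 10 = (t + 2)*(t^2 - 4*t - 5) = (t + 1)*(t + 2)*(t - 5)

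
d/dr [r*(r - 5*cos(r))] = 5*r*sin(r) + 2*r - 5*cos(r)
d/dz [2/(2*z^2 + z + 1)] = 2*(-4*z - 1)/(2*z^2 + z + 1)^2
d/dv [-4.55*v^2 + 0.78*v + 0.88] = 0.78 - 9.1*v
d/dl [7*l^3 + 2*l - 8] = 21*l^2 + 2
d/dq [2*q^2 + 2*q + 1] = 4*q + 2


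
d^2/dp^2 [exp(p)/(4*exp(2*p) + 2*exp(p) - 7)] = (16*exp(4*p) - 8*exp(3*p) + 168*exp(2*p) + 14*exp(p) + 49)*exp(p)/(64*exp(6*p) + 96*exp(5*p) - 288*exp(4*p) - 328*exp(3*p) + 504*exp(2*p) + 294*exp(p) - 343)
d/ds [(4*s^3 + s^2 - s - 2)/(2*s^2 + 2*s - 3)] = (8*s^4 + 16*s^3 - 32*s^2 + 2*s + 7)/(4*s^4 + 8*s^3 - 8*s^2 - 12*s + 9)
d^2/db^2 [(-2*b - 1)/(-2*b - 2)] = -1/(b + 1)^3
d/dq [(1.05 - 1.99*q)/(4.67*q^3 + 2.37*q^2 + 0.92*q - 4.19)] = (18.5866*q^3 - 9.9942*q^2 - 4.977*q + 7.3721)/(21.8089*q^6 + 22.1358*q^5 + 14.2097*q^4 - 34.7738*q^3 - 19.0142*q^2 - 7.7096*q + 17.5561)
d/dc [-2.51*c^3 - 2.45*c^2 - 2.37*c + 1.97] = -7.53*c^2 - 4.9*c - 2.37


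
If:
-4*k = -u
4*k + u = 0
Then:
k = 0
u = 0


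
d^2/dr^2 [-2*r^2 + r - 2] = -4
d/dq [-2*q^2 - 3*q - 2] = -4*q - 3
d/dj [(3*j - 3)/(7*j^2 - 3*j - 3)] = 3*(-7*j^2 + 14*j - 6)/(49*j^4 - 42*j^3 - 33*j^2 + 18*j + 9)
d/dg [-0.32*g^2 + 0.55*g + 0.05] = 0.55 - 0.64*g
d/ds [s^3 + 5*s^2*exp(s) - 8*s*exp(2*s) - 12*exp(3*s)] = 5*s^2*exp(s) + 3*s^2 - 16*s*exp(2*s) + 10*s*exp(s) - 36*exp(3*s) - 8*exp(2*s)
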